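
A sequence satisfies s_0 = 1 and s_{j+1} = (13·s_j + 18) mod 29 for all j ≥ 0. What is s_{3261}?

21

Computing terms: s_0 = 1, s_1 = 2, s_2 = 15, s_3 = 10, s_4 = 3, s_5 = 28, s_6 = 5, s_7 = 25, s_8 = 24, s_9 = 11, s_{10} = 16, s_{11} = 23, s_{12} = 27, s_{13} = 21, s_{14} = 1.
The sequence repeats with period 14.
(3261 - 0) mod 14 = 13, so s_{3261} = s_{13} = 21.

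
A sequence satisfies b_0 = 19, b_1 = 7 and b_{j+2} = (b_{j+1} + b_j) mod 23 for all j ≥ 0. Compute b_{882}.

16

We have b_0 = 19, b_1 = 7, b_2 = 3, b_3 = 10, b_4 = 13, b_5 = 0, b_6 = 13, b_7 = 13, b_8 = 3, b_9 = 16, b_{10} = 19, b_{11} = 12, b_{12} = 8, b_{13} = 20, b_{14} = 5, b_{15} = 2, b_{16} = 7, b_{17} = 9, b_{18} = 16, b_{19} = 2, b_{20} = 18, b_{21} = 20, b_{22} = 15, b_{23} = 12, b_{24} = 4, b_{25} = 16, b_{26} = 20, b_{27} = 13, b_{28} = 10, b_{29} = 0, b_{30} = 10, b_{31} = 10, b_{32} = 20, b_{33} = 7, b_{34} = 4, b_{35} = 11, b_{36} = 15, b_{37} = 3, b_{38} = 18, b_{39} = 21, b_{40} = 16, b_{41} = 14, b_{42} = 7, b_{43} = 21, b_{44} = 5, b_{45} = 3, b_{46} = 8, b_{47} = 11, b_{48} = 19, b_{49} = 7.
Since (b_{48}, b_{49}) = (b_0, b_1) = (19, 7) (two consecutive terms determine the rest), the sequence is periodic with period 48.
So b_{882} = b_{0 + ((882-0) mod 48)} = b_{18} = 16.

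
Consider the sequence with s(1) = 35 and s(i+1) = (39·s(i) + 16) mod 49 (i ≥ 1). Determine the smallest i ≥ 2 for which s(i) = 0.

19

s(1) = 35, s(2) = 9, s(3) = 24, s(4) = 21, s(5) = 2, s(6) = 45, s(7) = 7, s(8) = 44, s(9) = 17, s(10) = 42, s(11) = 37, s(12) = 38, s(13) = 28, s(14) = 30, s(15) = 10, s(16) = 14, s(17) = 23, s(18) = 31, s(19) = 0, s(20) = 16, s(21) = 3, s(22) = 35.
The sequence repeats with period 21.
The value 0 first appears (with i ≥ 2) at s(19).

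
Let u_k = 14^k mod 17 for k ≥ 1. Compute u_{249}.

3

Listing terms: u_1 = 14; u_2 = 9; u_3 = 7; u_4 = 13; u_5 = 12; u_6 = 15; u_7 = 6; u_8 = 16; u_9 = 3; u_{10} = 8; u_{11} = 10; u_{12} = 4; u_{13} = 5; u_{14} = 2; u_{15} = 11; u_{16} = 1; u_{17} = 14.
The sequence repeats with period 16.
So u_{249} = u_{1 + ((249-1) mod 16)} = u_9 = 3.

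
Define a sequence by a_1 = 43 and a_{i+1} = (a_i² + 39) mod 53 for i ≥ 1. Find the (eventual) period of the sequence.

7

a_1 = 43, a_2 = 33, a_3 = 15, a_4 = 52, a_5 = 40, a_6 = 49, a_7 = 2, a_8 = 43.
Since a_8 = a_1 = 43, the sequence is periodic with period 7.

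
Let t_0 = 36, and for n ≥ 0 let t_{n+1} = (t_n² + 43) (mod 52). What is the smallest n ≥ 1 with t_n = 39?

Computing terms: t_0 = 36; t_1 = 39; t_2 = 4; t_3 = 7; t_4 = 40; t_5 = 31; t_6 = 16; t_7 = 39.
Since t_7 = t_1 = 39, the sequence is eventually periodic: after a pre-period of length 1 it cycles with period 6.
The value 39 first appears (with n ≥ 1) at t_1.

1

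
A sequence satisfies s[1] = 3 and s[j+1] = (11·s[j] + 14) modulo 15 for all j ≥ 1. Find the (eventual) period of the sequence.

10

We have s[1] = 3, s[2] = 2, s[3] = 6, s[4] = 5, s[5] = 9, s[6] = 8, s[7] = 12, s[8] = 11, s[9] = 0, s[10] = 14, s[11] = 3.
The sequence repeats with period 10.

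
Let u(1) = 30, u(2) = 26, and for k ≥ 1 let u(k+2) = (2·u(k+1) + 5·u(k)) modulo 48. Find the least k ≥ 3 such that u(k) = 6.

u(1) = 30; u(2) = 26; u(3) = 10; u(4) = 6; u(5) = 14; u(6) = 10; u(7) = 42; u(8) = 38; u(9) = 46; u(10) = 42; u(11) = 26; u(12) = 22; u(13) = 30; u(14) = 26.
Since (u(13), u(14)) = (u(1), u(2)) = (30, 26) (two consecutive terms determine the rest), the sequence is periodic with period 12.
The value 6 first appears (with k ≥ 3) at u(4).

4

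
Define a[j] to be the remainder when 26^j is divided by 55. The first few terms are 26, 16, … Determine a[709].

Computing terms: a[1] = 26, a[2] = 16, a[3] = 31, a[4] = 36, a[5] = 1, a[6] = 26.
Since a[6] = a[1] = 26, the sequence is periodic with period 5.
So a[709] = a[1 + ((709-1) mod 5)] = a[4] = 36.

36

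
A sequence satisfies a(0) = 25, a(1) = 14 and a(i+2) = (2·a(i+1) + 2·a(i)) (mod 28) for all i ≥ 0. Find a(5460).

12

a(0) = 25; a(1) = 14; a(2) = 22; a(3) = 16; a(4) = 20; a(5) = 16; a(6) = 16; a(7) = 8; a(8) = 20; a(9) = 0; a(10) = 12; a(11) = 24; a(12) = 16; a(13) = 24; a(14) = 24; a(15) = 12; a(16) = 16; a(17) = 0; a(18) = 4; a(19) = 8; a(20) = 24; a(21) = 8; a(22) = 8; a(23) = 4; a(24) = 24; a(25) = 0; a(26) = 20; a(27) = 12; a(28) = 8; a(29) = 12; a(30) = 12; a(31) = 20; a(32) = 8; a(33) = 0; a(34) = 16; a(35) = 4; a(36) = 12; a(37) = 4; a(38) = 4; a(39) = 16; a(40) = 12; a(41) = 0; a(42) = 24; a(43) = 20; a(44) = 4; a(45) = 20; a(46) = 20; a(47) = 24; a(48) = 4; a(49) = 0; a(50) = 8; a(51) = 16; a(52) = 20.
Since (a(51), a(52)) = (a(3), a(4)) = (16, 20) (two consecutive terms determine the rest), the sequence is eventually periodic: after a pre-period of length 3 it cycles with period 48.
For i ≥ 3, a(i) depends only on (i - 3) mod 48. (5460 - 3) mod 48 = 33, so a(5460) = a(36) = 12.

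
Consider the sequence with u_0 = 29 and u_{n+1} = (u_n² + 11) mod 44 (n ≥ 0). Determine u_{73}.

Listing terms: u_0 = 29, u_1 = 16, u_2 = 3, u_3 = 20, u_4 = 15, u_5 = 16.
Since u_5 = u_1 = 16, the sequence is eventually periodic: after a pre-period of length 1 it cycles with period 4.
For n ≥ 1, u_n depends only on (n - 1) mod 4. (73 - 1) mod 4 = 0, so u_{73} = u_1 = 16.

16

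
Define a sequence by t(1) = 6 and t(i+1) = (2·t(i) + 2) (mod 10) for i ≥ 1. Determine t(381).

6

t(1) = 6,  t(2) = 4,  t(3) = 0,  t(4) = 2,  t(5) = 6.
Since t(5) = t(1) = 6, the sequence is periodic with period 4.
So t(381) = t(1 + ((381-1) mod 4)) = t(1) = 6.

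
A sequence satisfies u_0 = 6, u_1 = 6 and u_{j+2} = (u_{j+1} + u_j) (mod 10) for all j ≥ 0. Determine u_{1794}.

u_0 = 6, u_1 = 6, u_2 = 2, u_3 = 8, u_4 = 0, u_5 = 8, u_6 = 8, u_7 = 6, u_8 = 4, u_9 = 0, u_{10} = 4, u_{11} = 4, u_{12} = 8, u_{13} = 2, u_{14} = 0, u_{15} = 2, u_{16} = 2, u_{17} = 4, u_{18} = 6, u_{19} = 0, u_{20} = 6, u_{21} = 6.
The sequence repeats with period 20.
So u_{1794} = u_{0 + ((1794-0) mod 20)} = u_{14} = 0.

0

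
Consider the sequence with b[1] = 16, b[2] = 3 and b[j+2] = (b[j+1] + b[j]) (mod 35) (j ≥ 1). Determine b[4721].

16

Computing terms: b[1] = 16, b[2] = 3, b[3] = 19, b[4] = 22, b[5] = 6, b[6] = 28, b[7] = 34, b[8] = 27, b[9] = 26, b[10] = 18, b[11] = 9, b[12] = 27, b[13] = 1, b[14] = 28, b[15] = 29, b[16] = 22, b[17] = 16, b[18] = 3.
The sequence repeats with period 16.
(4721 - 1) mod 16 = 0, so b[4721] = b[1] = 16.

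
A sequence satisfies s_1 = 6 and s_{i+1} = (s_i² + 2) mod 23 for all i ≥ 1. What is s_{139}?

11

Computing terms: s_1 = 6, s_2 = 15, s_3 = 20, s_4 = 11, s_5 = 8, s_6 = 20.
Since s_6 = s_3 = 20, the sequence is eventually periodic: after a pre-period of length 2 it cycles with period 3.
For i ≥ 3, s_i depends only on (i - 3) mod 3. (139 - 3) mod 3 = 1, so s_{139} = s_4 = 11.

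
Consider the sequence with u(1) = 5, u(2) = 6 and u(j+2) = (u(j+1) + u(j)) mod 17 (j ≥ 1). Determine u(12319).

u(1) = 5; u(2) = 6; u(3) = 11; u(4) = 0; u(5) = 11; u(6) = 11; u(7) = 5; u(8) = 16; u(9) = 4; u(10) = 3; u(11) = 7; u(12) = 10; u(13) = 0; u(14) = 10; u(15) = 10; u(16) = 3; u(17) = 13; u(18) = 16; u(19) = 12; u(20) = 11; u(21) = 6; u(22) = 0; u(23) = 6; u(24) = 6; u(25) = 12; u(26) = 1; u(27) = 13; u(28) = 14; u(29) = 10; u(30) = 7; u(31) = 0; u(32) = 7; u(33) = 7; u(34) = 14; u(35) = 4; u(36) = 1; u(37) = 5; u(38) = 6.
The sequence repeats with period 36.
(12319 - 1) mod 36 = 6, so u(12319) = u(7) = 5.

5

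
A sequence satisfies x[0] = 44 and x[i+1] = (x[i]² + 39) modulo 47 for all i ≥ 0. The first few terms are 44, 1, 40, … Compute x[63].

26

Listing terms: x[0] = 44; x[1] = 1; x[2] = 40; x[3] = 41; x[4] = 28; x[5] = 24; x[6] = 4; x[7] = 8; x[8] = 9; x[9] = 26; x[10] = 10; x[11] = 45; x[12] = 43; x[13] = 8.
Since x[13] = x[7] = 8, the sequence is eventually periodic: after a pre-period of length 7 it cycles with period 6.
For i ≥ 7, x[i] depends only on (i - 7) mod 6. (63 - 7) mod 6 = 2, so x[63] = x[9] = 26.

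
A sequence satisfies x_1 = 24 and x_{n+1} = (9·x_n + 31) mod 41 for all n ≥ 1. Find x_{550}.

Computing terms: x_1 = 24; x_2 = 1; x_3 = 40; x_4 = 22; x_5 = 24.
Since x_5 = x_1 = 24, the sequence is periodic with period 4.
(550 - 1) mod 4 = 1, so x_{550} = x_2 = 1.

1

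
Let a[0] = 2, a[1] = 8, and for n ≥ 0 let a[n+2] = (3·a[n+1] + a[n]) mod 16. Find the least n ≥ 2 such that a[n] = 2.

8

We have a[0] = 2, a[1] = 8, a[2] = 10, a[3] = 6, a[4] = 12, a[5] = 10, a[6] = 10, a[7] = 8, a[8] = 2, a[9] = 14, a[10] = 12, a[11] = 2, a[12] = 2, a[13] = 8.
The sequence repeats with period 12.
The value 2 first appears (with n ≥ 2) at a[8].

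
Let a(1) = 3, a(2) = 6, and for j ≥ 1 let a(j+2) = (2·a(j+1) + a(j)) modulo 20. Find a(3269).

We have a(1) = 3; a(2) = 6; a(3) = 15; a(4) = 16; a(5) = 7; a(6) = 10; a(7) = 7; a(8) = 4; a(9) = 15; a(10) = 14; a(11) = 3; a(12) = 0; a(13) = 3; a(14) = 6.
Since (a(13), a(14)) = (a(1), a(2)) = (3, 6) (two consecutive terms determine the rest), the sequence is periodic with period 12.
So a(3269) = a(1 + ((3269-1) mod 12)) = a(5) = 7.

7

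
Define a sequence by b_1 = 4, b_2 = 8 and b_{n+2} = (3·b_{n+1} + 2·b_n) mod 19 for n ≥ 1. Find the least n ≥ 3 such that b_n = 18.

Listing terms: b_1 = 4, b_2 = 8, b_3 = 13, b_4 = 17, b_5 = 1, b_6 = 18, b_7 = 18, b_8 = 14, b_9 = 2, b_{10} = 15, b_{11} = 11, b_{12} = 6, b_{13} = 2, b_{14} = 18, b_{15} = 1, b_{16} = 1, b_{17} = 5, b_{18} = 17, b_{19} = 4, b_{20} = 8.
The sequence repeats with period 18.
The value 18 first appears (with n ≥ 3) at b_6.

6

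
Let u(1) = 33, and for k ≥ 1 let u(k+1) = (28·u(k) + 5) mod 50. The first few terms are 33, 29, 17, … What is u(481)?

33

Computing terms: u(1) = 33; u(2) = 29; u(3) = 17; u(4) = 31; u(5) = 23; u(6) = 49; u(7) = 27; u(8) = 11; u(9) = 13; u(10) = 19; u(11) = 37; u(12) = 41; u(13) = 3; u(14) = 39; u(15) = 47; u(16) = 21; u(17) = 43; u(18) = 9; u(19) = 7; u(20) = 1; u(21) = 33.
Since u(21) = u(1) = 33, the sequence is periodic with period 20.
(481 - 1) mod 20 = 0, so u(481) = u(1) = 33.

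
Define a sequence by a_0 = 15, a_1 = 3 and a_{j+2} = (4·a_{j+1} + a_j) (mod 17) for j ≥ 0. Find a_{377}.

6

Computing terms: a_0 = 15, a_1 = 3, a_2 = 10, a_3 = 9, a_4 = 12, a_5 = 6, a_6 = 2, a_7 = 14, a_8 = 7, a_9 = 8, a_{10} = 5, a_{11} = 11, a_{12} = 15, a_{13} = 3.
Since (a_{12}, a_{13}) = (a_0, a_1) = (15, 3) (two consecutive terms determine the rest), the sequence is periodic with period 12.
So a_{377} = a_{0 + ((377-0) mod 12)} = a_5 = 6.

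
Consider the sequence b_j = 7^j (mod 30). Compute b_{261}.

7

Computing terms: b_0 = 1,  b_1 = 7,  b_2 = 19,  b_3 = 13,  b_4 = 1.
Since b_4 = b_0 = 1, the sequence is periodic with period 4.
(261 - 0) mod 4 = 1, so b_{261} = b_1 = 7.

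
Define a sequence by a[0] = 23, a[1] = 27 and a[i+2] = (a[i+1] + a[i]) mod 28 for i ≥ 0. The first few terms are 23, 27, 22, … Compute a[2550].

Listing terms: a[0] = 23,  a[1] = 27,  a[2] = 22,  a[3] = 21,  a[4] = 15,  a[5] = 8,  a[6] = 23,  a[7] = 3,  a[8] = 26,  a[9] = 1,  a[10] = 27,  a[11] = 0,  a[12] = 27,  a[13] = 27,  a[14] = 26,  a[15] = 25,  a[16] = 23,  a[17] = 20,  a[18] = 15,  a[19] = 7,  a[20] = 22,  a[21] = 1,  a[22] = 23,  a[23] = 24,  a[24] = 19,  a[25] = 15,  a[26] = 6,  a[27] = 21,  a[28] = 27,  a[29] = 20,  a[30] = 19,  a[31] = 11,  a[32] = 2,  a[33] = 13,  a[34] = 15,  a[35] = 0,  a[36] = 15,  a[37] = 15,  a[38] = 2,  a[39] = 17,  a[40] = 19,  a[41] = 8,  a[42] = 27,  a[43] = 7,  a[44] = 6,  a[45] = 13,  a[46] = 19,  a[47] = 4,  a[48] = 23,  a[49] = 27.
Since (a[48], a[49]) = (a[0], a[1]) = (23, 27) (two consecutive terms determine the rest), the sequence is periodic with period 48.
(2550 - 0) mod 48 = 6, so a[2550] = a[6] = 23.

23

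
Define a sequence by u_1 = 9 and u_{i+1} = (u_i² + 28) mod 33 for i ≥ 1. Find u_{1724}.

11

u_1 = 9; u_2 = 10; u_3 = 29; u_4 = 11; u_5 = 17; u_6 = 20; u_7 = 32; u_8 = 29.
Since u_8 = u_3 = 29, the sequence is eventually periodic: after a pre-period of length 2 it cycles with period 5.
For i ≥ 3, u_i depends only on (i - 3) mod 5. (1724 - 3) mod 5 = 1, so u_{1724} = u_4 = 11.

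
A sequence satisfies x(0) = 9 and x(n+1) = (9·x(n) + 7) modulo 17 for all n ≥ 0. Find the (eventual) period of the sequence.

We have x(0) = 9,  x(1) = 3,  x(2) = 0,  x(3) = 7,  x(4) = 2,  x(5) = 8,  x(6) = 11,  x(7) = 4,  x(8) = 9.
Since x(8) = x(0) = 9, the sequence is periodic with period 8.

8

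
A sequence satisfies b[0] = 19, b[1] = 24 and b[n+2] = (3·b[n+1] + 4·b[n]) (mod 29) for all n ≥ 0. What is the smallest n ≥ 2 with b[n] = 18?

Listing terms: b[0] = 19; b[1] = 24; b[2] = 3; b[3] = 18; b[4] = 8; b[5] = 9; b[6] = 1; b[7] = 10; b[8] = 5; b[9] = 26; b[10] = 11; b[11] = 21; b[12] = 20; b[13] = 28; b[14] = 19; b[15] = 24.
The sequence repeats with period 14.
The value 18 first appears (with n ≥ 2) at b[3].

3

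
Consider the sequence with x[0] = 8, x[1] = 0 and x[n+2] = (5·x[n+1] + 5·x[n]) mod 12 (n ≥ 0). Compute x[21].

x[0] = 8,  x[1] = 0,  x[2] = 4,  x[3] = 8,  x[4] = 0.
Since (x[3], x[4]) = (x[0], x[1]) = (8, 0) (two consecutive terms determine the rest), the sequence is periodic with period 3.
So x[21] = x[0 + ((21-0) mod 3)] = x[0] = 8.

8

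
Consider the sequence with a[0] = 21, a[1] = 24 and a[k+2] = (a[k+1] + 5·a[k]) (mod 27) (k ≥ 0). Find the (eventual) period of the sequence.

Listing terms: a[0] = 21; a[1] = 24; a[2] = 21; a[3] = 6; a[4] = 3; a[5] = 6; a[6] = 21; a[7] = 24.
Since (a[6], a[7]) = (a[0], a[1]) = (21, 24) (two consecutive terms determine the rest), the sequence is periodic with period 6.

6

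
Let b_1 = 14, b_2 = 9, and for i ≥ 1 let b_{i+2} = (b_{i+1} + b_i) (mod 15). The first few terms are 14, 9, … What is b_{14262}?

We have b_1 = 14, b_2 = 9, b_3 = 8, b_4 = 2, b_5 = 10, b_6 = 12, b_7 = 7, b_8 = 4, b_9 = 11, b_{10} = 0, b_{11} = 11, b_{12} = 11, b_{13} = 7, b_{14} = 3, b_{15} = 10, b_{16} = 13, b_{17} = 8, b_{18} = 6, b_{19} = 14, b_{20} = 5, b_{21} = 4, b_{22} = 9, b_{23} = 13, b_{24} = 7, b_{25} = 5, b_{26} = 12, b_{27} = 2, b_{28} = 14, b_{29} = 1, b_{30} = 0, b_{31} = 1, b_{32} = 1, b_{33} = 2, b_{34} = 3, b_{35} = 5, b_{36} = 8, b_{37} = 13, b_{38} = 6, b_{39} = 4, b_{40} = 10, b_{41} = 14, b_{42} = 9.
The sequence repeats with period 40.
So b_{14262} = b_{1 + ((14262-1) mod 40)} = b_{22} = 9.

9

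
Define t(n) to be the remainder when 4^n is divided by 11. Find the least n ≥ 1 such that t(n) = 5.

Computing terms: t(0) = 1, t(1) = 4, t(2) = 5, t(3) = 9, t(4) = 3, t(5) = 1.
Since t(5) = t(0) = 1, the sequence is periodic with period 5.
The value 5 first appears (with n ≥ 1) at t(2).

2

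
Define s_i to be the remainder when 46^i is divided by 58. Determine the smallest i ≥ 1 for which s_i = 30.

4

Computing terms: s_0 = 1, s_1 = 46, s_2 = 28, s_3 = 12, s_4 = 30, s_5 = 46.
Since s_5 = s_1 = 46, the sequence is eventually periodic: after a pre-period of length 1 it cycles with period 4.
The value 30 first appears (with i ≥ 1) at s_4.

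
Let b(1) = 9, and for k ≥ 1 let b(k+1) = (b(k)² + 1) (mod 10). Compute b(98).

b(1) = 9, b(2) = 2, b(3) = 5, b(4) = 6, b(5) = 7, b(6) = 0, b(7) = 1, b(8) = 2.
Since b(8) = b(2) = 2, the sequence is eventually periodic: after a pre-period of length 1 it cycles with period 6.
For k ≥ 2, b(k) depends only on (k - 2) mod 6. (98 - 2) mod 6 = 0, so b(98) = b(2) = 2.

2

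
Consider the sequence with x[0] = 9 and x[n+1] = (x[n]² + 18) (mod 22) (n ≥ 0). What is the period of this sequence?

3

x[0] = 9, x[1] = 11, x[2] = 7, x[3] = 1, x[4] = 19, x[5] = 5, x[6] = 21, x[7] = 19.
Since x[7] = x[4] = 19, the sequence is eventually periodic: after a pre-period of length 4 it cycles with period 3.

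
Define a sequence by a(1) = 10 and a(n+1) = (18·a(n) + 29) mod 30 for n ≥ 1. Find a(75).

11

Listing terms: a(1) = 10,  a(2) = 29,  a(3) = 11,  a(4) = 17,  a(5) = 5,  a(6) = 29.
Since a(6) = a(2) = 29, the sequence is eventually periodic: after a pre-period of length 1 it cycles with period 4.
For n ≥ 2, a(n) depends only on (n - 2) mod 4. (75 - 2) mod 4 = 1, so a(75) = a(3) = 11.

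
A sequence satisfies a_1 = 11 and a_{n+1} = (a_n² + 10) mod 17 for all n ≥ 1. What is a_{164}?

12

Listing terms: a_1 = 11, a_2 = 12, a_3 = 1, a_4 = 11.
The sequence repeats with period 3.
So a_{164} = a_{1 + ((164-1) mod 3)} = a_2 = 12.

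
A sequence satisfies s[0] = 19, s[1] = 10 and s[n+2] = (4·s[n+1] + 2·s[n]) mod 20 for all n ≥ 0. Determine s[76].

4

Computing terms: s[0] = 19,  s[1] = 10,  s[2] = 18,  s[3] = 12,  s[4] = 4,  s[5] = 0,  s[6] = 8,  s[7] = 12,  s[8] = 4.
Since (s[7], s[8]) = (s[3], s[4]) = (12, 4) (two consecutive terms determine the rest), the sequence is eventually periodic: after a pre-period of length 3 it cycles with period 4.
For n ≥ 3, s[n] depends only on (n - 3) mod 4. (76 - 3) mod 4 = 1, so s[76] = s[4] = 4.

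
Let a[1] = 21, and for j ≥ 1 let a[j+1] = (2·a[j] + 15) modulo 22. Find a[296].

Computing terms: a[1] = 21; a[2] = 13; a[3] = 19; a[4] = 9; a[5] = 11; a[6] = 15; a[7] = 1; a[8] = 17; a[9] = 5; a[10] = 3; a[11] = 21.
The sequence repeats with period 10.
So a[296] = a[1 + ((296-1) mod 10)] = a[6] = 15.

15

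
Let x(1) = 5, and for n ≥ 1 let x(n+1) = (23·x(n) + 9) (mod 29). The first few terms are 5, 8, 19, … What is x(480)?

11

Listing terms: x(1) = 5, x(2) = 8, x(3) = 19, x(4) = 11, x(5) = 1, x(6) = 3, x(7) = 20, x(8) = 5.
Since x(8) = x(1) = 5, the sequence is periodic with period 7.
(480 - 1) mod 7 = 3, so x(480) = x(4) = 11.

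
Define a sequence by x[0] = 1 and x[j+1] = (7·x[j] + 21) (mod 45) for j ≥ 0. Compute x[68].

We have x[0] = 1,  x[1] = 28,  x[2] = 37,  x[3] = 10,  x[4] = 1.
Since x[4] = x[0] = 1, the sequence is periodic with period 4.
So x[68] = x[0 + ((68-0) mod 4)] = x[0] = 1.

1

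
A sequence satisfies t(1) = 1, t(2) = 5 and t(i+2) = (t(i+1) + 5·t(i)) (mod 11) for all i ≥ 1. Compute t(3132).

7

t(1) = 1, t(2) = 5, t(3) = 10, t(4) = 2, t(5) = 8, t(6) = 7, t(7) = 3, t(8) = 5, t(9) = 9, t(10) = 1, t(11) = 2, t(12) = 7, t(13) = 6, t(14) = 8, t(15) = 5, t(16) = 1, t(17) = 4, t(18) = 9, t(19) = 7, t(20) = 8, t(21) = 10, t(22) = 6, t(23) = 1, t(24) = 9, t(25) = 3, t(26) = 4, t(27) = 8, t(28) = 6, t(29) = 2, t(30) = 10, t(31) = 9, t(32) = 4, t(33) = 5, t(34) = 3, t(35) = 6, t(36) = 10, t(37) = 7, t(38) = 2, t(39) = 4, t(40) = 3, t(41) = 1, t(42) = 5.
Since (t(41), t(42)) = (t(1), t(2)) = (1, 5) (two consecutive terms determine the rest), the sequence is periodic with period 40.
So t(3132) = t(1 + ((3132-1) mod 40)) = t(12) = 7.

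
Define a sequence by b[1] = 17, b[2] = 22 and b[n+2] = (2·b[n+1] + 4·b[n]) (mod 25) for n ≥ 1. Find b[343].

We have b[1] = 17; b[2] = 22; b[3] = 12; b[4] = 12; b[5] = 22; b[6] = 17; b[7] = 22.
The sequence repeats with period 5.
So b[343] = b[1 + ((343-1) mod 5)] = b[3] = 12.

12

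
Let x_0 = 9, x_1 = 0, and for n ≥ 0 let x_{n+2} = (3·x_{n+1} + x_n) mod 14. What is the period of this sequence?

48

We have x_0 = 9,  x_1 = 0,  x_2 = 9,  x_3 = 13,  x_4 = 6,  x_5 = 3,  x_6 = 1,  x_7 = 6,  x_8 = 5,  x_9 = 7,  x_{10} = 12,  x_{11} = 1,  x_{12} = 1,  x_{13} = 4,  x_{14} = 13,  x_{15} = 1,  x_{16} = 2,  x_{17} = 7,  x_{18} = 9,  x_{19} = 6,  x_{20} = 13,  x_{21} = 3,  x_{22} = 8,  x_{23} = 13,  x_{24} = 5,  x_{25} = 0,  x_{26} = 5,  x_{27} = 1,  x_{28} = 8,  x_{29} = 11,  x_{30} = 13,  x_{31} = 8,  x_{32} = 9,  x_{33} = 7,  x_{34} = 2,  x_{35} = 13,  x_{36} = 13,  x_{37} = 10,  x_{38} = 1,  x_{39} = 13,  x_{40} = 12,  x_{41} = 7,  x_{42} = 5,  x_{43} = 8,  x_{44} = 1,  x_{45} = 11,  x_{46} = 6,  x_{47} = 1,  x_{48} = 9,  x_{49} = 0.
The sequence repeats with period 48.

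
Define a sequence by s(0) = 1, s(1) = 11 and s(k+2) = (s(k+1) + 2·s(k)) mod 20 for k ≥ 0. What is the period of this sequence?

s(0) = 1; s(1) = 11; s(2) = 13; s(3) = 15; s(4) = 1; s(5) = 11.
Since (s(4), s(5)) = (s(0), s(1)) = (1, 11) (two consecutive terms determine the rest), the sequence is periodic with period 4.

4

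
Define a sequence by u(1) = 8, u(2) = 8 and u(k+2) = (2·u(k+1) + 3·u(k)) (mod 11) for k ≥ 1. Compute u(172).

We have u(1) = 8, u(2) = 8, u(3) = 7, u(4) = 5, u(5) = 9, u(6) = 0, u(7) = 5, u(8) = 10, u(9) = 2, u(10) = 1, u(11) = 8, u(12) = 8.
The sequence repeats with period 10.
(172 - 1) mod 10 = 1, so u(172) = u(2) = 8.

8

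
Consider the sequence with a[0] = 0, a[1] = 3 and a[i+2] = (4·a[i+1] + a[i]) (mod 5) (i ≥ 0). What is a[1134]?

a[0] = 0; a[1] = 3; a[2] = 2; a[3] = 1; a[4] = 1; a[5] = 0; a[6] = 1; a[7] = 4; a[8] = 2; a[9] = 2; a[10] = 0; a[11] = 2; a[12] = 3; a[13] = 4; a[14] = 4; a[15] = 0; a[16] = 4; a[17] = 1; a[18] = 3; a[19] = 3; a[20] = 0; a[21] = 3.
The sequence repeats with period 20.
(1134 - 0) mod 20 = 14, so a[1134] = a[14] = 4.

4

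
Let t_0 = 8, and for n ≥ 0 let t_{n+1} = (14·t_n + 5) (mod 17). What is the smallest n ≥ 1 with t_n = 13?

Computing terms: t_0 = 8; t_1 = 15; t_2 = 11; t_3 = 6; t_4 = 4; t_5 = 10; t_6 = 9; t_7 = 12; t_8 = 3; t_9 = 13; t_{10} = 0; t_{11} = 5; t_{12} = 7; t_{13} = 1; t_{14} = 2; t_{15} = 16; t_{16} = 8.
The sequence repeats with period 16.
The value 13 first appears (with n ≥ 1) at t_9.

9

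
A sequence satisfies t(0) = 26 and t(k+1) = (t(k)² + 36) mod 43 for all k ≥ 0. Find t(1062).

37

Computing terms: t(0) = 26; t(1) = 24; t(2) = 10; t(3) = 7; t(4) = 42; t(5) = 37; t(6) = 29; t(7) = 17; t(8) = 24.
Since t(8) = t(1) = 24, the sequence is eventually periodic: after a pre-period of length 1 it cycles with period 7.
For k ≥ 1, t(k) depends only on (k - 1) mod 7. (1062 - 1) mod 7 = 4, so t(1062) = t(5) = 37.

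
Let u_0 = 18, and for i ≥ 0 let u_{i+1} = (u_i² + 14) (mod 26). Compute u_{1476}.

18

Computing terms: u_0 = 18,  u_1 = 0,  u_2 = 14,  u_3 = 2,  u_4 = 18.
The sequence repeats with period 4.
(1476 - 0) mod 4 = 0, so u_{1476} = u_0 = 18.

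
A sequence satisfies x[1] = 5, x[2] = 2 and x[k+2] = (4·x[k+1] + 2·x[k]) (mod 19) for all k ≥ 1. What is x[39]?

18

Listing terms: x[1] = 5; x[2] = 2; x[3] = 18; x[4] = 0; x[5] = 17; x[6] = 11; x[7] = 2; x[8] = 11; x[9] = 10; x[10] = 5; x[11] = 2.
Since (x[10], x[11]) = (x[1], x[2]) = (5, 2) (two consecutive terms determine the rest), the sequence is periodic with period 9.
So x[39] = x[1 + ((39-1) mod 9)] = x[3] = 18.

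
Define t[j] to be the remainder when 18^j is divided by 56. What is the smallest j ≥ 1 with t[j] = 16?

5

t[0] = 1,  t[1] = 18,  t[2] = 44,  t[3] = 8,  t[4] = 32,  t[5] = 16,  t[6] = 8.
Since t[6] = t[3] = 8, the sequence is eventually periodic: after a pre-period of length 3 it cycles with period 3.
The value 16 first appears (with j ≥ 1) at t[5].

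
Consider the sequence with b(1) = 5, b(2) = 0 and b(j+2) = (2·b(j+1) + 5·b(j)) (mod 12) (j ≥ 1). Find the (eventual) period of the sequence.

12

Computing terms: b(1) = 5; b(2) = 0; b(3) = 1; b(4) = 2; b(5) = 9; b(6) = 4; b(7) = 5; b(8) = 6; b(9) = 1; b(10) = 8; b(11) = 9; b(12) = 10; b(13) = 5; b(14) = 0.
The sequence repeats with period 12.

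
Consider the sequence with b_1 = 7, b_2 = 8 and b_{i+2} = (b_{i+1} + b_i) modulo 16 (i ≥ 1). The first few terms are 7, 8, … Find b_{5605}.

We have b_1 = 7, b_2 = 8, b_3 = 15, b_4 = 7, b_5 = 6, b_6 = 13, b_7 = 3, b_8 = 0, b_9 = 3, b_{10} = 3, b_{11} = 6, b_{12} = 9, b_{13} = 15, b_{14} = 8, b_{15} = 7, b_{16} = 15, b_{17} = 6, b_{18} = 5, b_{19} = 11, b_{20} = 0, b_{21} = 11, b_{22} = 11, b_{23} = 6, b_{24} = 1, b_{25} = 7, b_{26} = 8.
The sequence repeats with period 24.
So b_{5605} = b_{1 + ((5605-1) mod 24)} = b_{13} = 15.

15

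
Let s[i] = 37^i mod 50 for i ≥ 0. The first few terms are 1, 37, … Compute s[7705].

Listing terms: s[0] = 1; s[1] = 37; s[2] = 19; s[3] = 3; s[4] = 11; s[5] = 7; s[6] = 9; s[7] = 33; s[8] = 21; s[9] = 27; s[10] = 49; s[11] = 13; s[12] = 31; s[13] = 47; s[14] = 39; s[15] = 43; s[16] = 41; s[17] = 17; s[18] = 29; s[19] = 23; s[20] = 1.
Since s[20] = s[0] = 1, the sequence is periodic with period 20.
(7705 - 0) mod 20 = 5, so s[7705] = s[5] = 7.

7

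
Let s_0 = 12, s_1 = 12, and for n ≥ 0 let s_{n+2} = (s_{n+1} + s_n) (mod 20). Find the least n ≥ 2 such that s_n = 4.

2

Listing terms: s_0 = 12; s_1 = 12; s_2 = 4; s_3 = 16; s_4 = 0; s_5 = 16; s_6 = 16; s_7 = 12; s_8 = 8; s_9 = 0; s_{10} = 8; s_{11} = 8; s_{12} = 16; s_{13} = 4; s_{14} = 0; s_{15} = 4; s_{16} = 4; s_{17} = 8; s_{18} = 12; s_{19} = 0; s_{20} = 12; s_{21} = 12.
Since (s_{20}, s_{21}) = (s_0, s_1) = (12, 12) (two consecutive terms determine the rest), the sequence is periodic with period 20.
The value 4 first appears (with n ≥ 2) at s_2.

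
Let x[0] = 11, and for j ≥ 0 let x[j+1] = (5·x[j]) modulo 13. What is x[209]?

Computing terms: x[0] = 11, x[1] = 3, x[2] = 2, x[3] = 10, x[4] = 11.
The sequence repeats with period 4.
(209 - 0) mod 4 = 1, so x[209] = x[1] = 3.

3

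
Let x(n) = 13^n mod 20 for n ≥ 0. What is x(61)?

13

x(0) = 1; x(1) = 13; x(2) = 9; x(3) = 17; x(4) = 1.
The sequence repeats with period 4.
(61 - 0) mod 4 = 1, so x(61) = x(1) = 13.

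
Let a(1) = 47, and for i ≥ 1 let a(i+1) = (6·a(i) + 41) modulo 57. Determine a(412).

29

Computing terms: a(1) = 47, a(2) = 38, a(3) = 41, a(4) = 2, a(5) = 53, a(6) = 17, a(7) = 29, a(8) = 44, a(9) = 20, a(10) = 47.
The sequence repeats with period 9.
(412 - 1) mod 9 = 6, so a(412) = a(7) = 29.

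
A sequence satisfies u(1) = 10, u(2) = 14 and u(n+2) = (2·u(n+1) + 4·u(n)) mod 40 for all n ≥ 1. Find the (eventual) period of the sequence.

Computing terms: u(1) = 10; u(2) = 14; u(3) = 28; u(4) = 32; u(5) = 16; u(6) = 0; u(7) = 24; u(8) = 8; u(9) = 32; u(10) = 16.
Since (u(9), u(10)) = (u(4), u(5)) = (32, 16) (two consecutive terms determine the rest), the sequence is eventually periodic: after a pre-period of length 3 it cycles with period 5.

5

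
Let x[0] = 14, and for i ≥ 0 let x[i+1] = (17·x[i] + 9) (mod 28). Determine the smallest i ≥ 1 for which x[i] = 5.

Computing terms: x[0] = 14,  x[1] = 23,  x[2] = 8,  x[3] = 5,  x[4] = 10,  x[5] = 11,  x[6] = 0,  x[7] = 9,  x[8] = 22,  x[9] = 19,  x[10] = 24,  x[11] = 25,  x[12] = 14.
Since x[12] = x[0] = 14, the sequence is periodic with period 12.
The value 5 first appears (with i ≥ 1) at x[3].

3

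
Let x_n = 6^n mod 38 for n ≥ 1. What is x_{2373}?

x_1 = 6; x_2 = 36; x_3 = 26; x_4 = 4; x_5 = 24; x_6 = 30; x_7 = 28; x_8 = 16; x_9 = 20; x_{10} = 6.
Since x_{10} = x_1 = 6, the sequence is periodic with period 9.
(2373 - 1) mod 9 = 5, so x_{2373} = x_6 = 30.

30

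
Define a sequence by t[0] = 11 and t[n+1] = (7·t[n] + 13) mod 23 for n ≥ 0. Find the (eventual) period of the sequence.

We have t[0] = 11, t[1] = 21, t[2] = 22, t[3] = 6, t[4] = 9, t[5] = 7, t[6] = 16, t[7] = 10, t[8] = 14, t[9] = 19, t[10] = 8, t[11] = 0, t[12] = 13, t[13] = 12, t[14] = 5, t[15] = 2, t[16] = 4, t[17] = 18, t[18] = 1, t[19] = 20, t[20] = 15, t[21] = 3, t[22] = 11.
Since t[22] = t[0] = 11, the sequence is periodic with period 22.

22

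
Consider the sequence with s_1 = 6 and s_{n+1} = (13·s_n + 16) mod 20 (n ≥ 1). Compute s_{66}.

14

We have s_1 = 6, s_2 = 14, s_3 = 18, s_4 = 10, s_5 = 6.
Since s_5 = s_1 = 6, the sequence is periodic with period 4.
(66 - 1) mod 4 = 1, so s_{66} = s_2 = 14.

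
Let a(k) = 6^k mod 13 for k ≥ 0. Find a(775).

Listing terms: a(0) = 1,  a(1) = 6,  a(2) = 10,  a(3) = 8,  a(4) = 9,  a(5) = 2,  a(6) = 12,  a(7) = 7,  a(8) = 3,  a(9) = 5,  a(10) = 4,  a(11) = 11,  a(12) = 1.
Since a(12) = a(0) = 1, the sequence is periodic with period 12.
(775 - 0) mod 12 = 7, so a(775) = a(7) = 7.

7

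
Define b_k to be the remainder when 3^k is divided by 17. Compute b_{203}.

7

We have b_1 = 3, b_2 = 9, b_3 = 10, b_4 = 13, b_5 = 5, b_6 = 15, b_7 = 11, b_8 = 16, b_9 = 14, b_{10} = 8, b_{11} = 7, b_{12} = 4, b_{13} = 12, b_{14} = 2, b_{15} = 6, b_{16} = 1, b_{17} = 3.
Since b_{17} = b_1 = 3, the sequence is periodic with period 16.
(203 - 1) mod 16 = 10, so b_{203} = b_{11} = 7.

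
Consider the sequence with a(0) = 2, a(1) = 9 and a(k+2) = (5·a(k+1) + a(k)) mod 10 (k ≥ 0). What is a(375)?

Listing terms: a(0) = 2,  a(1) = 9,  a(2) = 7,  a(3) = 4,  a(4) = 7,  a(5) = 9,  a(6) = 2,  a(7) = 9.
Since (a(6), a(7)) = (a(0), a(1)) = (2, 9) (two consecutive terms determine the rest), the sequence is periodic with period 6.
(375 - 0) mod 6 = 3, so a(375) = a(3) = 4.

4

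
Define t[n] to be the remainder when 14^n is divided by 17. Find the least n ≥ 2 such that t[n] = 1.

Listing terms: t[1] = 14, t[2] = 9, t[3] = 7, t[4] = 13, t[5] = 12, t[6] = 15, t[7] = 6, t[8] = 16, t[9] = 3, t[10] = 8, t[11] = 10, t[12] = 4, t[13] = 5, t[14] = 2, t[15] = 11, t[16] = 1, t[17] = 14.
The sequence repeats with period 16.
The value 1 first appears (with n ≥ 2) at t[16].

16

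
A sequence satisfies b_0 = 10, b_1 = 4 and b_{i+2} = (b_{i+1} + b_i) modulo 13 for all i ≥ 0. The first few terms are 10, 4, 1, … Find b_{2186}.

Listing terms: b_0 = 10,  b_1 = 4,  b_2 = 1,  b_3 = 5,  b_4 = 6,  b_5 = 11,  b_6 = 4,  b_7 = 2,  b_8 = 6,  b_9 = 8,  b_{10} = 1,  b_{11} = 9,  b_{12} = 10,  b_{13} = 6,  b_{14} = 3,  b_{15} = 9,  b_{16} = 12,  b_{17} = 8,  b_{18} = 7,  b_{19} = 2,  b_{20} = 9,  b_{21} = 11,  b_{22} = 7,  b_{23} = 5,  b_{24} = 12,  b_{25} = 4,  b_{26} = 3,  b_{27} = 7,  b_{28} = 10,  b_{29} = 4.
The sequence repeats with period 28.
(2186 - 0) mod 28 = 2, so b_{2186} = b_2 = 1.

1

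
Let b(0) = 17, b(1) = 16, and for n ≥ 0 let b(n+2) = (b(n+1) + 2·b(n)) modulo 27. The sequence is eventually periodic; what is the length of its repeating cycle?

18

Computing terms: b(0) = 17; b(1) = 16; b(2) = 23; b(3) = 1; b(4) = 20; b(5) = 22; b(6) = 8; b(7) = 25; b(8) = 14; b(9) = 10; b(10) = 11; b(11) = 4; b(12) = 26; b(13) = 7; b(14) = 5; b(15) = 19; b(16) = 2; b(17) = 13; b(18) = 17; b(19) = 16.
The sequence repeats with period 18.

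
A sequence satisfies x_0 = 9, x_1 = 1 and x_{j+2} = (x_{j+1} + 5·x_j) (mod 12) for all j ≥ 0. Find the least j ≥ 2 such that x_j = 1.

Listing terms: x_0 = 9, x_1 = 1, x_2 = 10, x_3 = 3, x_4 = 5, x_5 = 8, x_6 = 9, x_7 = 1.
The sequence repeats with period 6.
The value 1 next appears (with j ≥ 2) at x_7.

7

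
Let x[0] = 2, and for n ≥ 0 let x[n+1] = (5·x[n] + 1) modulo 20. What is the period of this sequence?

We have x[0] = 2,  x[1] = 11,  x[2] = 16,  x[3] = 1,  x[4] = 6,  x[5] = 11.
Since x[5] = x[1] = 11, the sequence is eventually periodic: after a pre-period of length 1 it cycles with period 4.

4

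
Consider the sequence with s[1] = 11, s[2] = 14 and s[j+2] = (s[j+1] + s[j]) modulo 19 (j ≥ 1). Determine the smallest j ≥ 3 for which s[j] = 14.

16

Computing terms: s[1] = 11; s[2] = 14; s[3] = 6; s[4] = 1; s[5] = 7; s[6] = 8; s[7] = 15; s[8] = 4; s[9] = 0; s[10] = 4; s[11] = 4; s[12] = 8; s[13] = 12; s[14] = 1; s[15] = 13; s[16] = 14; s[17] = 8; s[18] = 3; s[19] = 11; s[20] = 14.
Since (s[19], s[20]) = (s[1], s[2]) = (11, 14) (two consecutive terms determine the rest), the sequence is periodic with period 18.
The value 14 first appears (with j ≥ 3) at s[16].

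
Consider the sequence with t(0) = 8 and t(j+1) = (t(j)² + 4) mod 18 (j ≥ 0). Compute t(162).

t(0) = 8,  t(1) = 14,  t(2) = 2,  t(3) = 8.
Since t(3) = t(0) = 8, the sequence is periodic with period 3.
So t(162) = t(0 + ((162-0) mod 3)) = t(0) = 8.

8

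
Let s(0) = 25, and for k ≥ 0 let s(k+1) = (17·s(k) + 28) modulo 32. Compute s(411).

Listing terms: s(0) = 25,  s(1) = 5,  s(2) = 17,  s(3) = 29,  s(4) = 9,  s(5) = 21,  s(6) = 1,  s(7) = 13,  s(8) = 25.
Since s(8) = s(0) = 25, the sequence is periodic with period 8.
So s(411) = s(0 + ((411-0) mod 8)) = s(3) = 29.

29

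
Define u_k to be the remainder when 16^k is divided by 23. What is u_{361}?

We have u_0 = 1,  u_1 = 16,  u_2 = 3,  u_3 = 2,  u_4 = 9,  u_5 = 6,  u_6 = 4,  u_7 = 18,  u_8 = 12,  u_9 = 8,  u_{10} = 13,  u_{11} = 1.
The sequence repeats with period 11.
(361 - 0) mod 11 = 9, so u_{361} = u_9 = 8.

8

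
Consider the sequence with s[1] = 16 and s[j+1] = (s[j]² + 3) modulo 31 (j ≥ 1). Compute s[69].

12

We have s[1] = 16,  s[2] = 11,  s[3] = 0,  s[4] = 3,  s[5] = 12,  s[6] = 23,  s[7] = 5,  s[8] = 28,  s[9] = 12.
Since s[9] = s[5] = 12, the sequence is eventually periodic: after a pre-period of length 4 it cycles with period 4.
For j ≥ 5, s[j] depends only on (j - 5) mod 4. (69 - 5) mod 4 = 0, so s[69] = s[5] = 12.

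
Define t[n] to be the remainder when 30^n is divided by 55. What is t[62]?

Listing terms: t[1] = 30, t[2] = 20, t[3] = 50, t[4] = 15, t[5] = 10, t[6] = 25, t[7] = 35, t[8] = 5, t[9] = 40, t[10] = 45, t[11] = 30.
Since t[11] = t[1] = 30, the sequence is periodic with period 10.
(62 - 1) mod 10 = 1, so t[62] = t[2] = 20.

20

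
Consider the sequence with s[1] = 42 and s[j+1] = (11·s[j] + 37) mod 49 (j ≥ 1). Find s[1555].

42

Listing terms: s[1] = 42; s[2] = 9; s[3] = 38; s[4] = 14; s[5] = 44; s[6] = 31; s[7] = 35; s[8] = 30; s[9] = 24; s[10] = 7; s[11] = 16; s[12] = 17; s[13] = 28; s[14] = 2; s[15] = 10; s[16] = 0; s[17] = 37; s[18] = 3; s[19] = 21; s[20] = 23; s[21] = 45; s[22] = 42.
Since s[22] = s[1] = 42, the sequence is periodic with period 21.
(1555 - 1) mod 21 = 0, so s[1555] = s[1] = 42.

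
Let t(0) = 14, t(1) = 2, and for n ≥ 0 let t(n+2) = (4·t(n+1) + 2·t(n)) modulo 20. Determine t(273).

We have t(0) = 14, t(1) = 2, t(2) = 16, t(3) = 8, t(4) = 4, t(5) = 12, t(6) = 16, t(7) = 8.
Since (t(6), t(7)) = (t(2), t(3)) = (16, 8) (two consecutive terms determine the rest), the sequence is eventually periodic: after a pre-period of length 2 it cycles with period 4.
For n ≥ 2, t(n) depends only on (n - 2) mod 4. (273 - 2) mod 4 = 3, so t(273) = t(5) = 12.

12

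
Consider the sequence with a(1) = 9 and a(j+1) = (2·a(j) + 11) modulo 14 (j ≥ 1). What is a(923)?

1

a(1) = 9, a(2) = 1, a(3) = 13, a(4) = 9.
The sequence repeats with period 3.
(923 - 1) mod 3 = 1, so a(923) = a(2) = 1.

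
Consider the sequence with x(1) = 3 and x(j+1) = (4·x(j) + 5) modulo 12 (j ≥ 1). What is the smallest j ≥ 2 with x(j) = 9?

4

Computing terms: x(1) = 3; x(2) = 5; x(3) = 1; x(4) = 9; x(5) = 5.
Since x(5) = x(2) = 5, the sequence is eventually periodic: after a pre-period of length 1 it cycles with period 3.
The value 9 first appears (with j ≥ 2) at x(4).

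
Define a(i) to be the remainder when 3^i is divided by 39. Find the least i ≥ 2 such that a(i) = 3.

a(1) = 3, a(2) = 9, a(3) = 27, a(4) = 3.
Since a(4) = a(1) = 3, the sequence is periodic with period 3.
The value 3 next appears (with i ≥ 2) at a(4).

4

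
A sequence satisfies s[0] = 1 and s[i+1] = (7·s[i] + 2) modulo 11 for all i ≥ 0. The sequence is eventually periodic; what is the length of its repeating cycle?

s[0] = 1,  s[1] = 9,  s[2] = 10,  s[3] = 6,  s[4] = 0,  s[5] = 2,  s[6] = 5,  s[7] = 4,  s[8] = 8,  s[9] = 3,  s[10] = 1.
Since s[10] = s[0] = 1, the sequence is periodic with period 10.

10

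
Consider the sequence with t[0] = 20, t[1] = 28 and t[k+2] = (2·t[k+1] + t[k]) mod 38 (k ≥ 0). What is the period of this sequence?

40

We have t[0] = 20, t[1] = 28, t[2] = 0, t[3] = 28, t[4] = 18, t[5] = 26, t[6] = 32, t[7] = 14, t[8] = 22, t[9] = 20, t[10] = 24, t[11] = 30, t[12] = 8, t[13] = 8, t[14] = 24, t[15] = 18, t[16] = 22, t[17] = 24, t[18] = 32, t[19] = 12, t[20] = 18, t[21] = 10, t[22] = 0, t[23] = 10, t[24] = 20, t[25] = 12, t[26] = 6, t[27] = 24, t[28] = 16, t[29] = 18, t[30] = 14, t[31] = 8, t[32] = 30, t[33] = 30, t[34] = 14, t[35] = 20, t[36] = 16, t[37] = 14, t[38] = 6, t[39] = 26, t[40] = 20, t[41] = 28.
The sequence repeats with period 40.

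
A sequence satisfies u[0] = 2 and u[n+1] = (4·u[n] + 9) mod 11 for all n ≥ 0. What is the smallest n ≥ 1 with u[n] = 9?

3

Listing terms: u[0] = 2; u[1] = 6; u[2] = 0; u[3] = 9; u[4] = 1; u[5] = 2.
The sequence repeats with period 5.
The value 9 first appears (with n ≥ 1) at u[3].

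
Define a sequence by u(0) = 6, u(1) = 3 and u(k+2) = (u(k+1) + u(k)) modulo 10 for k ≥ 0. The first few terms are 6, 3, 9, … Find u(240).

Computing terms: u(0) = 6; u(1) = 3; u(2) = 9; u(3) = 2; u(4) = 1; u(5) = 3; u(6) = 4; u(7) = 7; u(8) = 1; u(9) = 8; u(10) = 9; u(11) = 7; u(12) = 6; u(13) = 3.
The sequence repeats with period 12.
So u(240) = u(0 + ((240-0) mod 12)) = u(0) = 6.

6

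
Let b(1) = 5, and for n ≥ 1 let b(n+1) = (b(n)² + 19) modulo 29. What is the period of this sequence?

4

Computing terms: b(1) = 5, b(2) = 15, b(3) = 12, b(4) = 18, b(5) = 24, b(6) = 15.
Since b(6) = b(2) = 15, the sequence is eventually periodic: after a pre-period of length 1 it cycles with period 4.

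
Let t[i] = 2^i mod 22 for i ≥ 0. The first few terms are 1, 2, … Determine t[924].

Computing terms: t[0] = 1; t[1] = 2; t[2] = 4; t[3] = 8; t[4] = 16; t[5] = 10; t[6] = 20; t[7] = 18; t[8] = 14; t[9] = 6; t[10] = 12; t[11] = 2.
Since t[11] = t[1] = 2, the sequence is eventually periodic: after a pre-period of length 1 it cycles with period 10.
For i ≥ 1, t[i] depends only on (i - 1) mod 10. (924 - 1) mod 10 = 3, so t[924] = t[4] = 16.

16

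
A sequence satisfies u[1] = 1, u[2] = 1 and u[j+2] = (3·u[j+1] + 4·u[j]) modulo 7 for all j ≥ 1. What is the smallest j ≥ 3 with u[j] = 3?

6

Listing terms: u[1] = 1, u[2] = 1, u[3] = 0, u[4] = 4, u[5] = 5, u[6] = 3, u[7] = 1, u[8] = 1.
Since (u[7], u[8]) = (u[1], u[2]) = (1, 1) (two consecutive terms determine the rest), the sequence is periodic with period 6.
The value 3 first appears (with j ≥ 3) at u[6].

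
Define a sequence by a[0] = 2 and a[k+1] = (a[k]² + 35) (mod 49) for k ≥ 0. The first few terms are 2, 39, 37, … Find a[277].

a[0] = 2, a[1] = 39, a[2] = 37, a[3] = 32, a[4] = 30, a[5] = 4, a[6] = 2.
The sequence repeats with period 6.
(277 - 0) mod 6 = 1, so a[277] = a[1] = 39.

39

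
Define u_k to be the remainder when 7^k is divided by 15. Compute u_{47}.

Computing terms: u_0 = 1; u_1 = 7; u_2 = 4; u_3 = 13; u_4 = 1.
The sequence repeats with period 4.
So u_{47} = u_{0 + ((47-0) mod 4)} = u_3 = 13.

13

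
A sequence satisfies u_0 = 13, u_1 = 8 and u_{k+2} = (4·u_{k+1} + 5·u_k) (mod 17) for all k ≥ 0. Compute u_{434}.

12

Computing terms: u_0 = 13; u_1 = 8; u_2 = 12; u_3 = 3; u_4 = 4; u_5 = 14; u_6 = 8; u_7 = 0; u_8 = 6; u_9 = 7; u_{10} = 7; u_{11} = 12; u_{12} = 15; u_{13} = 1; u_{14} = 11; u_{15} = 15; u_{16} = 13; u_{17} = 8.
Since (u_{16}, u_{17}) = (u_0, u_1) = (13, 8) (two consecutive terms determine the rest), the sequence is periodic with period 16.
(434 - 0) mod 16 = 2, so u_{434} = u_2 = 12.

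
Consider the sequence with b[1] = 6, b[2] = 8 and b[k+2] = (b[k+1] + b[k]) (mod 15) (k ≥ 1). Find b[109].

b[1] = 6, b[2] = 8, b[3] = 14, b[4] = 7, b[5] = 6, b[6] = 13, b[7] = 4, b[8] = 2, b[9] = 6, b[10] = 8.
Since (b[9], b[10]) = (b[1], b[2]) = (6, 8) (two consecutive terms determine the rest), the sequence is periodic with period 8.
(109 - 1) mod 8 = 4, so b[109] = b[5] = 6.

6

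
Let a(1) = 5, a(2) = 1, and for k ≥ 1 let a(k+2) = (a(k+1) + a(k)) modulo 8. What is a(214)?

3

a(1) = 5,  a(2) = 1,  a(3) = 6,  a(4) = 7,  a(5) = 5,  a(6) = 4,  a(7) = 1,  a(8) = 5,  a(9) = 6,  a(10) = 3,  a(11) = 1,  a(12) = 4,  a(13) = 5,  a(14) = 1.
Since (a(13), a(14)) = (a(1), a(2)) = (5, 1) (two consecutive terms determine the rest), the sequence is periodic with period 12.
So a(214) = a(1 + ((214-1) mod 12)) = a(10) = 3.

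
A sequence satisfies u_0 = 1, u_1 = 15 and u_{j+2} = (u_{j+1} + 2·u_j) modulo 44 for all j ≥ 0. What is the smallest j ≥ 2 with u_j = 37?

4

We have u_0 = 1; u_1 = 15; u_2 = 17; u_3 = 3; u_4 = 37; u_5 = 43; u_6 = 29; u_7 = 27; u_8 = 41; u_9 = 7; u_{10} = 1; u_{11} = 15.
Since (u_{10}, u_{11}) = (u_0, u_1) = (1, 15) (two consecutive terms determine the rest), the sequence is periodic with period 10.
The value 37 first appears (with j ≥ 2) at u_4.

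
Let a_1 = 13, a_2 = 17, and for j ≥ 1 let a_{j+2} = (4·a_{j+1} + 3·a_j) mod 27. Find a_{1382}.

We have a_1 = 13, a_2 = 17, a_3 = 26, a_4 = 20, a_5 = 23, a_6 = 17, a_7 = 2, a_8 = 5, a_9 = 26, a_{10} = 11, a_{11} = 14, a_{12} = 8, a_{13} = 20, a_{14} = 23.
Since (a_{13}, a_{14}) = (a_4, a_5) = (20, 23) (two consecutive terms determine the rest), the sequence is eventually periodic: after a pre-period of length 3 it cycles with period 9.
For j ≥ 4, a_j depends only on (j - 4) mod 9. (1382 - 4) mod 9 = 1, so a_{1382} = a_5 = 23.

23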